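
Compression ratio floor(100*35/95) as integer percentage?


100*m/n = 100*35/95 ≈ 36.8421.
floor = 36.

36


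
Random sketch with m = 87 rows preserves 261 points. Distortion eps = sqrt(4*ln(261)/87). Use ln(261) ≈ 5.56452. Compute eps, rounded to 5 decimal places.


ln(261) ≈ 5.56452.
4*ln(N)/m ≈ 4*5.56452/87 ≈ 0.25584.
eps = sqrt(0.25584) ≈ 0.5058063 ≈ 0.50581.

0.50581


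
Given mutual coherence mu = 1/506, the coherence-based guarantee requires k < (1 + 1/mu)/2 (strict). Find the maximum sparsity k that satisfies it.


1/mu = 506.
1 + 1/mu = 507.
(1 + 1/mu)/2 = 253.5 is not an integer, so k_max = floor(253.5) = 253.

253


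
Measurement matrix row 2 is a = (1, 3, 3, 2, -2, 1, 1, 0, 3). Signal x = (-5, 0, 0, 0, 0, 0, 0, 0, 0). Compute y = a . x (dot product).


Non-zero terms: ['1*-5']
Products: [-5]
y = sum = -5.

-5


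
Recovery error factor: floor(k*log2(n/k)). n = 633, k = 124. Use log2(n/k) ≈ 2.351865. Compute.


log2(n/k) = log2(633/124) ≈ 2.351865.
k*log2(n/k) ≈ 124*2.351865 = 291.63126.
floor(291.63126) = 291.

291


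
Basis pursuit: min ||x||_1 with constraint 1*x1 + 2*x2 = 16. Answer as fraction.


Axis intercepts:
  x1 = 16, x2 = 0: L1 = 16
  x1 = 0, x2 = 8: L1 = 8
x* = (0, 8)
||x*||_1 = 8.

8


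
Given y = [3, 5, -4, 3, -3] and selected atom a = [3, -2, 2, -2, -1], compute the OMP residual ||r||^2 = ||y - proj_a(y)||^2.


a^T a = 22.
a^T y = -12.
coeff = -12/22 = -6/11.
||r||^2 = 676/11.

676/11


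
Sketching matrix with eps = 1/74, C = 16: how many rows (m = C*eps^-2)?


1/eps = 74.
(1/eps)^2 = 5476.
m = 16*5476 = 87616.

87616


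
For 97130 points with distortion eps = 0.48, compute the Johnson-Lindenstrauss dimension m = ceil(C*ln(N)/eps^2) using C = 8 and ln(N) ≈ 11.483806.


ln(97130) ≈ 11.483806.
eps^2 = 0.48^2 = 0.2304.
C*ln(N)/eps^2 ≈ 8*11.483806/0.2304 ≈ 398.7433.
m = ceil(398.7433) = 399.

399


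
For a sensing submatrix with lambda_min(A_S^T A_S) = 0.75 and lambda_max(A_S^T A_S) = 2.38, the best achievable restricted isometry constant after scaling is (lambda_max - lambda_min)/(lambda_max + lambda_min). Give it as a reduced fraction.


lambda_max - lambda_min = 2.38 - 0.75 = 1.63.
lambda_max + lambda_min = 2.38 + 0.75 = 3.13.
delta = 1.63/3.13 = 163/313.

163/313


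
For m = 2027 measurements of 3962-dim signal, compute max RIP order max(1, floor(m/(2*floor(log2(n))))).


floor(log2(3962)) = 11.
2*11 = 22.
m/(2*floor(log2(n))) = 2027/22 ≈ 92.1364.
floor = 92.
k = max(1, 92) = 92.

92


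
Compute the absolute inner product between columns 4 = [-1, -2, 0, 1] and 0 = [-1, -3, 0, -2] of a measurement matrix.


Inner product: -1*-1 + -2*-3 + 0*0 + 1*-2
Products: [1, 6, 0, -2]
Sum = 5.
|dot| = 5.

5


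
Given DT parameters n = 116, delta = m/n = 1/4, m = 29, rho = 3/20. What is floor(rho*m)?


m = 1/4*116 = 29.
rho = 3/20.
rho*m = 3/20*29 = 4.35.
k = floor(4.35) = 4.

4


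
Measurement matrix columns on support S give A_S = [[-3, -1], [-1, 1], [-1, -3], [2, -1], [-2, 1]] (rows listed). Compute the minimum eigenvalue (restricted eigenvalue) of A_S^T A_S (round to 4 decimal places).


A_S^T A_S = [[19, 1], [1, 13]].
trace = 32.
det = 246.
disc = trace^2 - 4*det = 1024 - 4*246 = 40.
sqrt(40) ≈ 6.324555.
lam_min = (32 - sqrt(40))/2 ≈ (32 - 6.324555)/2 = 12.8377225 ≈ 12.8377.

12.8377


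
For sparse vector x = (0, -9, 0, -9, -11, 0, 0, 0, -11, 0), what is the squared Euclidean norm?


Non-zero entries: [(1, -9), (3, -9), (4, -11), (8, -11)]
Squares: [81, 81, 121, 121]
||x||_2^2 = sum = 404.

404


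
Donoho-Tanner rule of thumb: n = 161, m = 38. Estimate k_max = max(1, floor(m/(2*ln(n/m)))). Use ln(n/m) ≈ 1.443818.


n/m = 161/38.
ln(n/m) ≈ 1.443818.
2*ln(n/m) ≈ 2.887636.
m/(2*ln(n/m)) ≈ 38/2.887636 ≈ 13.1596.
floor = 13.
k_max = max(1, 13) = 13.

13


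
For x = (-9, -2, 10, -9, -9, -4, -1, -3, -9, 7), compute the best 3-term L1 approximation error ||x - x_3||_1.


Sorted |x_i| descending: [10, 9, 9, 9, 9, 7, 4, 3, 2, 1]
Keep top 3: [10, 9, 9]
Tail entries: [9, 9, 7, 4, 3, 2, 1]
L1 error = sum of tail = 35.

35


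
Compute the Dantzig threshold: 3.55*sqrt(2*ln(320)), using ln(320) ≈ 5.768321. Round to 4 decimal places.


ln(320) ≈ 5.768321.
2*ln(n) ≈ 11.536642.
sqrt(2*ln(n)) ≈ sqrt(11.536642) ≈ 3.396563.
threshold ≈ 3.55*3.396563 = 12.05779865 ≈ 12.0578.

12.0578


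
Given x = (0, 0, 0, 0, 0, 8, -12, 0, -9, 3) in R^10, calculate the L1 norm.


Non-zero entries: [(5, 8), (6, -12), (8, -9), (9, 3)]
Absolute values: [8, 12, 9, 3]
||x||_1 = sum = 32.

32


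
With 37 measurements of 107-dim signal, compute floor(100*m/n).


100*m/n = 100*37/107 ≈ 34.5794.
floor = 34.

34


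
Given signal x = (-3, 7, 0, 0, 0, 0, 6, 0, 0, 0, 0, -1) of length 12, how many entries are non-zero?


Non-zero positions: [0, 1, 6, 11].
Sparsity = 4.

4


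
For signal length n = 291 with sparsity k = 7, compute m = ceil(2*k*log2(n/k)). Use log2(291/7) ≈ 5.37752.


log2(n/k) = log2(291/7) ≈ 5.37752.
2*k*log2(n/k) ≈ 2*7*5.37752 = 75.28528.
m = ceil(75.28528) = 76.

76


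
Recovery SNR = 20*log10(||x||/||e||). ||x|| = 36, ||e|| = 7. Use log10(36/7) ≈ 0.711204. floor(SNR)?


||x||/||e|| = 36/7.
log10(36/7) ≈ 0.711204.
20*log10(||x||/||e||) ≈ 20*0.711204 = 14.22408.
floor(14.22408) = 14.

14


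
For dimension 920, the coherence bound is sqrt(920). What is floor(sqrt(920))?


30^2 = 900 <= 920 < 961 = 31^2, so 30 <= sqrt(920) < 31.
floor(sqrt(920)) = 30.

30


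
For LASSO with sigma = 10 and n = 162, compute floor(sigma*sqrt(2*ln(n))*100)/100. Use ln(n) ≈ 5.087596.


ln(162) ≈ 5.087596.
2*ln(n) ≈ 10.175192.
sqrt(2*ln(n)) ≈ sqrt(10.175192) ≈ 3.189858.
lambda ≈ 10*3.189858 = 31.89858.
floor(lambda*100)/100 = 31.89.

31.89


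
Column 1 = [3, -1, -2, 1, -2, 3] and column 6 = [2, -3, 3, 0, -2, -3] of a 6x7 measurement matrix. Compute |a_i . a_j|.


Inner product: 3*2 + -1*-3 + -2*3 + 1*0 + -2*-2 + 3*-3
Products: [6, 3, -6, 0, 4, -9]
Sum = -2.
|dot| = 2.

2


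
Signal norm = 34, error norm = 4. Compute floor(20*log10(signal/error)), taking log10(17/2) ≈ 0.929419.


||x||/||e|| = 34/4 = 17/2.
log10(17/2) ≈ 0.929419.
20*log10(||x||/||e||) ≈ 20*0.929419 = 18.58838.
floor(18.58838) = 18.

18


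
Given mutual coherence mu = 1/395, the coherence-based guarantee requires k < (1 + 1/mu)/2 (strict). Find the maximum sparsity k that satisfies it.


1/mu = 395.
1 + 1/mu = 396.
(1 + 1/mu)/2 = 198 is an integer and the inequality is strict, so k_max = 198 - 1 = 197.

197


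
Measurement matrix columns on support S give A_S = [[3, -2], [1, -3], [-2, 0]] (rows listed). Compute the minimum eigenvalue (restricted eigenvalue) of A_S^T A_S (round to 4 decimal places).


A_S^T A_S = [[14, -9], [-9, 13]].
trace = 27.
det = 101.
disc = trace^2 - 4*det = 729 - 4*101 = 325.
sqrt(325) ≈ 18.027756.
lam_min = (27 - sqrt(325))/2 ≈ (27 - 18.027756)/2 = 4.486122 ≈ 4.4861.

4.4861


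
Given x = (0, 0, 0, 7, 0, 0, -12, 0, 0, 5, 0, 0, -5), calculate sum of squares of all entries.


Non-zero entries: [(3, 7), (6, -12), (9, 5), (12, -5)]
Squares: [49, 144, 25, 25]
||x||_2^2 = sum = 243.

243


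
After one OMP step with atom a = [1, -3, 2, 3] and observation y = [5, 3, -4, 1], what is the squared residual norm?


a^T a = 23.
a^T y = -9.
coeff = -9/23 = -9/23.
||r||^2 = 1092/23.

1092/23


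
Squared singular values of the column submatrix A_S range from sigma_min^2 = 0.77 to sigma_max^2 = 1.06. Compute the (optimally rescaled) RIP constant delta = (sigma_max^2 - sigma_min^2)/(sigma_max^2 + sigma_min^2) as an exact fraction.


lambda_max - lambda_min = 1.06 - 0.77 = 0.29.
lambda_max + lambda_min = 1.06 + 0.77 = 1.83.
delta = 0.29/1.83 = 29/183.

29/183


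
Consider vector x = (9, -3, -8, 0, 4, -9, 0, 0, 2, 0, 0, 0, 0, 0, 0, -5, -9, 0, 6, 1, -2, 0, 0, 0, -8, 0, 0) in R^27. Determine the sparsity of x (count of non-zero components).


Non-zero positions: [0, 1, 2, 4, 5, 8, 15, 16, 18, 19, 20, 24].
Sparsity = 12.

12


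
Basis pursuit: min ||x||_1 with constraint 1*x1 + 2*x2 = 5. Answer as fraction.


Axis intercepts:
  x1 = 5, x2 = 0: L1 = 5
  x1 = 0, x2 = 5/2: L1 = 5/2
x* = (0, 5/2)
||x*||_1 = 5/2.

5/2


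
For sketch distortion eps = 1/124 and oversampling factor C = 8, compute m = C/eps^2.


1/eps = 124.
(1/eps)^2 = 15376.
m = 8*15376 = 123008.

123008


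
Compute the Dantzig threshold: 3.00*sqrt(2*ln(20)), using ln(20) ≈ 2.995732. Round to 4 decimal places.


ln(20) ≈ 2.995732.
2*ln(n) ≈ 5.991464.
sqrt(2*ln(n)) ≈ sqrt(5.991464) ≈ 2.447747.
threshold ≈ 3.00*2.447747 = 7.343241 ≈ 7.3432.

7.3432


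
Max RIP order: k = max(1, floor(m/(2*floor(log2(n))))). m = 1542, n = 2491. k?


floor(log2(2491)) = 11.
2*11 = 22.
m/(2*floor(log2(n))) = 1542/22 ≈ 70.0909.
floor = 70.
k = max(1, 70) = 70.

70


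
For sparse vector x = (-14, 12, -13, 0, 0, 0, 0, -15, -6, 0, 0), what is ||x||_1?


Non-zero entries: [(0, -14), (1, 12), (2, -13), (7, -15), (8, -6)]
Absolute values: [14, 12, 13, 15, 6]
||x||_1 = sum = 60.

60


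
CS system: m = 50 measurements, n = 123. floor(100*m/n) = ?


100*m/n = 100*50/123 ≈ 40.6504.
floor = 40.

40


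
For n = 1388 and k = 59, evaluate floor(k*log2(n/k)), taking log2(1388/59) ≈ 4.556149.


log2(n/k) = log2(1388/59) ≈ 4.556149.
k*log2(n/k) ≈ 59*4.556149 = 268.812791.
floor(268.812791) = 268.

268


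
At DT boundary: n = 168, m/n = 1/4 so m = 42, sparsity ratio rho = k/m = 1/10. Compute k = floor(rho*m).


m = 1/4*168 = 42.
rho = 1/10.
rho*m = 1/10*42 = 4.2.
k = floor(4.2) = 4.

4


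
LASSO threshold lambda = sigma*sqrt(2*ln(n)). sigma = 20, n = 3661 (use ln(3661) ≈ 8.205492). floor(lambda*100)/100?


ln(3661) ≈ 8.205492.
2*ln(n) ≈ 16.410984.
sqrt(2*ln(n)) ≈ sqrt(16.410984) ≈ 4.051047.
lambda ≈ 20*4.051047 = 81.02094.
floor(lambda*100)/100 = 81.02.

81.02


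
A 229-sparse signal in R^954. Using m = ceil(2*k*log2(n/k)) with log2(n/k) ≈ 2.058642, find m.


log2(n/k) = log2(954/229) ≈ 2.058642.
2*k*log2(n/k) ≈ 2*229*2.058642 = 942.858036.
m = ceil(942.858036) = 943.

943


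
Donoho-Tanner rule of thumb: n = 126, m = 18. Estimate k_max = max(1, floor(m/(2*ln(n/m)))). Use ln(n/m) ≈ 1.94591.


n/m = 126/18 = 7.
ln(n/m) ≈ 1.94591.
2*ln(n/m) ≈ 3.89182.
m/(2*ln(n/m)) ≈ 18/3.89182 ≈ 4.6251.
floor = 4.
k_max = max(1, 4) = 4.

4


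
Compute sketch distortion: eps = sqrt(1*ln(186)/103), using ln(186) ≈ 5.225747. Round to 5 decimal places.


ln(186) ≈ 5.225747.
1*ln(N)/m ≈ 1*5.225747/103 ≈ 0.05073541.
eps = sqrt(0.05073541) ≈ 0.2252452 ≈ 0.22525.

0.22525


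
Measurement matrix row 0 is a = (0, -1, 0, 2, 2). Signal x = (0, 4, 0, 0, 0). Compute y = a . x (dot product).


Non-zero terms: ['-1*4']
Products: [-4]
y = sum = -4.

-4


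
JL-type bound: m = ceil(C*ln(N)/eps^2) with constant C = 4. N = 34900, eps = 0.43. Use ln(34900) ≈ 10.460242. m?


ln(34900) ≈ 10.460242.
eps^2 = 0.43^2 = 0.1849.
C*ln(N)/eps^2 ≈ 4*10.460242/0.1849 ≈ 226.2897.
m = ceil(226.2897) = 227.

227


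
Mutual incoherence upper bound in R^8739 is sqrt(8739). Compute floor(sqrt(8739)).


93^2 = 8649 <= 8739 < 8836 = 94^2, so 93 <= sqrt(8739) < 94.
floor(sqrt(8739)) = 93.

93


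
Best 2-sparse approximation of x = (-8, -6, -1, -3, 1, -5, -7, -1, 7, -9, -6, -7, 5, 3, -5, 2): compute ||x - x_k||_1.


Sorted |x_i| descending: [9, 8, 7, 7, 7, 6, 6, 5, 5, 5, 3, 3, 2, 1, 1, 1]
Keep top 2: [9, 8]
Tail entries: [7, 7, 7, 6, 6, 5, 5, 5, 3, 3, 2, 1, 1, 1]
L1 error = sum of tail = 59.

59


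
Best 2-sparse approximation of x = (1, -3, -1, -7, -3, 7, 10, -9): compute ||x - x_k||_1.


Sorted |x_i| descending: [10, 9, 7, 7, 3, 3, 1, 1]
Keep top 2: [10, 9]
Tail entries: [7, 7, 3, 3, 1, 1]
L1 error = sum of tail = 22.

22


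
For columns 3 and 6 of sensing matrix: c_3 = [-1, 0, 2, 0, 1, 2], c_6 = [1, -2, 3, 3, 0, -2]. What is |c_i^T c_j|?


Inner product: -1*1 + 0*-2 + 2*3 + 0*3 + 1*0 + 2*-2
Products: [-1, 0, 6, 0, 0, -4]
Sum = 1.
|dot| = 1.

1


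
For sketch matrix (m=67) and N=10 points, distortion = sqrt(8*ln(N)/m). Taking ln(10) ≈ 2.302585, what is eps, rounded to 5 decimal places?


ln(10) ≈ 2.302585.
8*ln(N)/m ≈ 8*2.302585/67 ≈ 0.27493552.
eps = sqrt(0.27493552) ≈ 0.5243429 ≈ 0.52434.

0.52434


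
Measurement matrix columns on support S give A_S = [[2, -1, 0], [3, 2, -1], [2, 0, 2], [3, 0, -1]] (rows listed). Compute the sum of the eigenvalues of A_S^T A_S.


Sum of eigenvalues of A_S^T A_S = trace(A_S^T A_S) = sum of squared column norms of A_S.
A_S^T A_S diagonal: [26, 5, 6].
trace = 26 + 5 + 6 = 37.

37


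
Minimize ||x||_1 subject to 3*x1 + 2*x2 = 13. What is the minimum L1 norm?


Axis intercepts:
  x1 = 13/3, x2 = 0: L1 = 13/3
  x1 = 0, x2 = 13/2: L1 = 13/2
x* = (13/3, 0)
||x*||_1 = 13/3.

13/3


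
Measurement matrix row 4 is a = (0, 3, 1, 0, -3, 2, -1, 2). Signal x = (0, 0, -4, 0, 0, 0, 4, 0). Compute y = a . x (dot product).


Non-zero terms: ['1*-4', '-1*4']
Products: [-4, -4]
y = sum = -8.

-8


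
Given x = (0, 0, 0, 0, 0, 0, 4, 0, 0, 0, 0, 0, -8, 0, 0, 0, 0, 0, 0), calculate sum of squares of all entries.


Non-zero entries: [(6, 4), (12, -8)]
Squares: [16, 64]
||x||_2^2 = sum = 80.

80


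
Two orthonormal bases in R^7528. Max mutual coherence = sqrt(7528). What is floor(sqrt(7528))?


86^2 = 7396 <= 7528 < 7569 = 87^2, so 86 <= sqrt(7528) < 87.
floor(sqrt(7528)) = 86.

86


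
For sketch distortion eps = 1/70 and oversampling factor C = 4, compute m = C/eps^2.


1/eps = 70.
(1/eps)^2 = 4900.
m = 4*4900 = 19600.

19600


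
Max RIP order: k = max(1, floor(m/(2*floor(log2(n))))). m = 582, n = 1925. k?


floor(log2(1925)) = 10.
2*10 = 20.
m/(2*floor(log2(n))) = 582/20 ≈ 29.1.
floor = 29.
k = max(1, 29) = 29.

29


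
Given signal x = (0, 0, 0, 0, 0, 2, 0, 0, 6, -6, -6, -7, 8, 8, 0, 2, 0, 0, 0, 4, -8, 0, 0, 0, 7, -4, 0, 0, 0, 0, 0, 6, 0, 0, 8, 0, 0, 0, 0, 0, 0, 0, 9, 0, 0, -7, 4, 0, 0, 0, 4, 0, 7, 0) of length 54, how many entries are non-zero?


Non-zero positions: [5, 8, 9, 10, 11, 12, 13, 15, 19, 20, 24, 25, 31, 34, 42, 45, 46, 50, 52].
Sparsity = 19.

19


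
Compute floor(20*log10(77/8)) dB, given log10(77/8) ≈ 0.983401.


||x||/||e|| = 77/8.
log10(77/8) ≈ 0.983401.
20*log10(||x||/||e||) ≈ 20*0.983401 = 19.66802.
floor(19.66802) = 19.

19


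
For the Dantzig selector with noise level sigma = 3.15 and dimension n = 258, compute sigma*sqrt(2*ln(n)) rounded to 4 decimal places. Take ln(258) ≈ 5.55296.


ln(258) ≈ 5.55296.
2*ln(n) ≈ 11.10592.
sqrt(2*ln(n)) ≈ sqrt(11.10592) ≈ 3.332555.
threshold ≈ 3.15*3.332555 = 10.49754825 ≈ 10.4975.

10.4975


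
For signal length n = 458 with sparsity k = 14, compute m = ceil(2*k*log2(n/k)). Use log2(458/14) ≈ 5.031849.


log2(n/k) = log2(458/14) ≈ 5.031849.
2*k*log2(n/k) ≈ 2*14*5.031849 = 140.891772.
m = ceil(140.891772) = 141.

141


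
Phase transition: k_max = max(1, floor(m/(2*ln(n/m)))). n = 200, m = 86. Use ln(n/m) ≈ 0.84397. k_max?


n/m = 200/86 = 100/43.
ln(n/m) ≈ 0.84397.
2*ln(n/m) ≈ 1.68794.
m/(2*ln(n/m)) ≈ 86/1.68794 ≈ 50.9497.
floor = 50.
k_max = max(1, 50) = 50.

50


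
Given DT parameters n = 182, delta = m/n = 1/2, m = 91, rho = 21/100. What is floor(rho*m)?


m = 1/2*182 = 91.
rho = 21/100.
rho*m = 21/100*91 = 19.11.
k = floor(19.11) = 19.

19


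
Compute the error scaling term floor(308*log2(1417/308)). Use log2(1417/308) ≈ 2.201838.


log2(n/k) = log2(1417/308) ≈ 2.201838.
k*log2(n/k) ≈ 308*2.201838 = 678.166104.
floor(678.166104) = 678.

678


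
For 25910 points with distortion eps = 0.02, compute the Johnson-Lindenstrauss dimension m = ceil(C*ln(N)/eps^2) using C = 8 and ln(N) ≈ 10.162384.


ln(25910) ≈ 10.162384.
eps^2 = 0.02^2 = 0.0004.
C*ln(N)/eps^2 ≈ 8*10.162384/0.0004 ≈ 203247.68.
m = ceil(203247.68) = 203248.

203248


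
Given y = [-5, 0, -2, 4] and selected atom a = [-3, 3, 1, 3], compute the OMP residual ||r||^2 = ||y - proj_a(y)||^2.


a^T a = 28.
a^T y = 25.
coeff = 25/28 = 25/28.
||r||^2 = 635/28.

635/28


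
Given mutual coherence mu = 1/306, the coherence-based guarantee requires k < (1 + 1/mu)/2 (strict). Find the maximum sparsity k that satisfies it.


1/mu = 306.
1 + 1/mu = 307.
(1 + 1/mu)/2 = 153.5 is not an integer, so k_max = floor(153.5) = 153.

153


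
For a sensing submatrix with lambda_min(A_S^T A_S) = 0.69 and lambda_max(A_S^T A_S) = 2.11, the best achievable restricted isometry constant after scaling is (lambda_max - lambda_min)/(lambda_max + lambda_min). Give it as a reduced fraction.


lambda_max - lambda_min = 2.11 - 0.69 = 1.42.
lambda_max + lambda_min = 2.11 + 0.69 = 2.80.
delta = 1.42/2.80 = 142/280 = 71/140.

71/140


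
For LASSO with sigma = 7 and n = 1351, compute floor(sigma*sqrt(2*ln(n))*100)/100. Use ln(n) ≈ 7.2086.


ln(1351) ≈ 7.2086.
2*ln(n) ≈ 14.4172.
sqrt(2*ln(n)) ≈ sqrt(14.4172) ≈ 3.796999.
lambda ≈ 7*3.796999 = 26.578993.
floor(lambda*100)/100 = 26.57.

26.57


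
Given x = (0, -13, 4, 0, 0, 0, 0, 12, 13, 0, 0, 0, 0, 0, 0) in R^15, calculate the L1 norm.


Non-zero entries: [(1, -13), (2, 4), (7, 12), (8, 13)]
Absolute values: [13, 4, 12, 13]
||x||_1 = sum = 42.

42


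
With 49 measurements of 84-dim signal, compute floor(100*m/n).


100*m/n = 100*49/84 ≈ 58.3333.
floor = 58.

58


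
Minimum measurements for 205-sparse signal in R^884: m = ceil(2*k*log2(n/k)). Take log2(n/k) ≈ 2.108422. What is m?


log2(n/k) = log2(884/205) ≈ 2.108422.
2*k*log2(n/k) ≈ 2*205*2.108422 = 864.45302.
m = ceil(864.45302) = 865.

865


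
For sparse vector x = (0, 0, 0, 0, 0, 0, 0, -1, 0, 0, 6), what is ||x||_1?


Non-zero entries: [(7, -1), (10, 6)]
Absolute values: [1, 6]
||x||_1 = sum = 7.

7


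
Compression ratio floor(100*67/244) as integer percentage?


100*m/n = 100*67/244 ≈ 27.459.
floor = 27.

27


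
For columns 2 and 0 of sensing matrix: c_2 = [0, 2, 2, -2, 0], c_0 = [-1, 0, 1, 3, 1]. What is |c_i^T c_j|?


Inner product: 0*-1 + 2*0 + 2*1 + -2*3 + 0*1
Products: [0, 0, 2, -6, 0]
Sum = -4.
|dot| = 4.

4


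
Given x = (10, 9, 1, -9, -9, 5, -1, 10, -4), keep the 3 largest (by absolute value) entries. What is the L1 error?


Sorted |x_i| descending: [10, 10, 9, 9, 9, 5, 4, 1, 1]
Keep top 3: [10, 10, 9]
Tail entries: [9, 9, 5, 4, 1, 1]
L1 error = sum of tail = 29.

29


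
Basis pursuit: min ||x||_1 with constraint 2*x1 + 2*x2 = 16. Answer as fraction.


Axis intercepts:
  x1 = 8, x2 = 0: L1 = 8
  x1 = 0, x2 = 8: L1 = 8
x* = (8, 0)
||x*||_1 = 8.

8


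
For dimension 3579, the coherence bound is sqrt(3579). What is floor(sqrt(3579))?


59^2 = 3481 <= 3579 < 3600 = 60^2, so 59 <= sqrt(3579) < 60.
floor(sqrt(3579)) = 59.

59


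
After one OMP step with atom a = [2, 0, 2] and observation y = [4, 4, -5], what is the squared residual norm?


a^T a = 8.
a^T y = -2.
coeff = -2/8 = -1/4.
||r||^2 = 113/2.

113/2


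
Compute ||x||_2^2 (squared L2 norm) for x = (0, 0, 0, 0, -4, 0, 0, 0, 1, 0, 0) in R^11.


Non-zero entries: [(4, -4), (8, 1)]
Squares: [16, 1]
||x||_2^2 = sum = 17.

17


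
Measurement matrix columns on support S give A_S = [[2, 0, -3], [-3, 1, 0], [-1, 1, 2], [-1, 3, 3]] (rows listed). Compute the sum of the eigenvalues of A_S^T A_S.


Sum of eigenvalues of A_S^T A_S = trace(A_S^T A_S) = sum of squared column norms of A_S.
A_S^T A_S diagonal: [15, 11, 22].
trace = 15 + 11 + 22 = 48.

48


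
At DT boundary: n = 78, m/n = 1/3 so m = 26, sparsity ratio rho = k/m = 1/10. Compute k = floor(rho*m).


m = 1/3*78 = 26.
rho = 1/10.
rho*m = 1/10*26 = 2.6.
k = floor(2.6) = 2.

2


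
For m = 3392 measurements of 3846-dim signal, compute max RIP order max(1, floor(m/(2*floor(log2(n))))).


floor(log2(3846)) = 11.
2*11 = 22.
m/(2*floor(log2(n))) = 3392/22 ≈ 154.1818.
floor = 154.
k = max(1, 154) = 154.

154


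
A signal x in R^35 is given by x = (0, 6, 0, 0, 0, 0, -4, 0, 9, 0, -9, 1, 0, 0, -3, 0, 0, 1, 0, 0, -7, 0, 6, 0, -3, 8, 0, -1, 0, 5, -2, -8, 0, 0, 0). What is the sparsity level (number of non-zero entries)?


Non-zero positions: [1, 6, 8, 10, 11, 14, 17, 20, 22, 24, 25, 27, 29, 30, 31].
Sparsity = 15.

15


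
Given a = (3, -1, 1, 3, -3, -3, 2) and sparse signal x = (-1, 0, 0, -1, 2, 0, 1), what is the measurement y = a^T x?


Non-zero terms: ['3*-1', '3*-1', '-3*2', '2*1']
Products: [-3, -3, -6, 2]
y = sum = -10.

-10


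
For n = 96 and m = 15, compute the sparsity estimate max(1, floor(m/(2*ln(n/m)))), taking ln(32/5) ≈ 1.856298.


n/m = 96/15 = 32/5.
ln(n/m) ≈ 1.856298.
2*ln(n/m) ≈ 3.712596.
m/(2*ln(n/m)) ≈ 15/3.712596 ≈ 4.0403.
floor = 4.
k_max = max(1, 4) = 4.

4


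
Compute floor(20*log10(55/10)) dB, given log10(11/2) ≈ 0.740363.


||x||/||e|| = 55/10 = 11/2.
log10(11/2) ≈ 0.740363.
20*log10(||x||/||e||) ≈ 20*0.740363 = 14.80726.
floor(14.80726) = 14.

14


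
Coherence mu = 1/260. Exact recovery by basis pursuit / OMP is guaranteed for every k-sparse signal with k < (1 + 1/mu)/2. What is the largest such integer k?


1/mu = 260.
1 + 1/mu = 261.
(1 + 1/mu)/2 = 130.5 is not an integer, so k_max = floor(130.5) = 130.

130


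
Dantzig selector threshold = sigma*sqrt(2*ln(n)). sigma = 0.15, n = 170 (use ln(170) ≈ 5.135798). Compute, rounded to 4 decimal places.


ln(170) ≈ 5.135798.
2*ln(n) ≈ 10.271596.
sqrt(2*ln(n)) ≈ sqrt(10.271596) ≈ 3.204933.
threshold ≈ 0.15*3.204933 = 0.48073995 ≈ 0.4807.

0.4807


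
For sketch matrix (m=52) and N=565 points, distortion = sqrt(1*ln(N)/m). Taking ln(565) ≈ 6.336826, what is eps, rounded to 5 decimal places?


ln(565) ≈ 6.336826.
1*ln(N)/m ≈ 1*6.336826/52 ≈ 0.12186204.
eps = sqrt(0.12186204) ≈ 0.3490874 ≈ 0.34909.

0.34909


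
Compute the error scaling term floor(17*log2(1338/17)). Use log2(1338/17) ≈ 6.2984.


log2(n/k) = log2(1338/17) ≈ 6.2984.
k*log2(n/k) ≈ 17*6.2984 = 107.0728.
floor(107.0728) = 107.

107


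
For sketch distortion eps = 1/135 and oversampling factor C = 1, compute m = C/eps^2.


1/eps = 135.
(1/eps)^2 = 18225.
m = 1*18225 = 18225.

18225


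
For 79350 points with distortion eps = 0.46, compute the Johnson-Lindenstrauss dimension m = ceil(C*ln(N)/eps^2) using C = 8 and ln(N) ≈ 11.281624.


ln(79350) ≈ 11.281624.
eps^2 = 0.46^2 = 0.2116.
C*ln(N)/eps^2 ≈ 8*11.281624/0.2116 ≈ 426.5264.
m = ceil(426.5264) = 427.

427


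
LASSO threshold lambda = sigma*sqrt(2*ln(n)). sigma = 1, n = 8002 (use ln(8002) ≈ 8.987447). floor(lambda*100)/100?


ln(8002) ≈ 8.987447.
2*ln(n) ≈ 17.974894.
sqrt(2*ln(n)) ≈ sqrt(17.974894) ≈ 4.239681.
lambda ≈ 1*4.239681 = 4.239681.
floor(lambda*100)/100 = 4.23.

4.23


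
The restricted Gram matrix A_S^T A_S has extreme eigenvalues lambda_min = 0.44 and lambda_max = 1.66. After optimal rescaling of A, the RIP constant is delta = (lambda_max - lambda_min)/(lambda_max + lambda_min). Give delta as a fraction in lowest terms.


lambda_max - lambda_min = 1.66 - 0.44 = 1.22.
lambda_max + lambda_min = 1.66 + 0.44 = 2.10.
delta = 1.22/2.10 = 122/210 = 61/105.

61/105


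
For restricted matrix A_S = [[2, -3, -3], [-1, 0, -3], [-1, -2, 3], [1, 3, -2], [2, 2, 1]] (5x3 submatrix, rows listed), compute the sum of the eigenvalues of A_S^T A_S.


Sum of eigenvalues of A_S^T A_S = trace(A_S^T A_S) = sum of squared column norms of A_S.
A_S^T A_S diagonal: [11, 26, 32].
trace = 11 + 26 + 32 = 69.

69


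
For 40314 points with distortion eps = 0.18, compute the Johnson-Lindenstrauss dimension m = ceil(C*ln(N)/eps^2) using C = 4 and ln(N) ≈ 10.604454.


ln(40314) ≈ 10.604454.
eps^2 = 0.18^2 = 0.0324.
C*ln(N)/eps^2 ≈ 4*10.604454/0.0324 ≈ 1309.1919.
m = ceil(1309.1919) = 1310.

1310


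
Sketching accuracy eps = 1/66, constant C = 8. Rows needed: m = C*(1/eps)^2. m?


1/eps = 66.
(1/eps)^2 = 4356.
m = 8*4356 = 34848.

34848


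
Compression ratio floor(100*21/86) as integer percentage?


100*m/n = 100*21/86 ≈ 24.4186.
floor = 24.

24


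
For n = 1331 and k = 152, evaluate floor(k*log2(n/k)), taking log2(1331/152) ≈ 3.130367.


log2(n/k) = log2(1331/152) ≈ 3.130367.
k*log2(n/k) ≈ 152*3.130367 = 475.815784.
floor(475.815784) = 475.

475


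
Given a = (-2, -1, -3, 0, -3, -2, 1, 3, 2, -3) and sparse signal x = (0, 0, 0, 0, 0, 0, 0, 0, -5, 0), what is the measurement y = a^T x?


Non-zero terms: ['2*-5']
Products: [-10]
y = sum = -10.

-10


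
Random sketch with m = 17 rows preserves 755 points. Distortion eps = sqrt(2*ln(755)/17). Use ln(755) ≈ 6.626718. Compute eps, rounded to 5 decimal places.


ln(755) ≈ 6.626718.
2*ln(N)/m ≈ 2*6.626718/17 ≈ 0.77961388.
eps = sqrt(0.77961388) ≈ 0.8829575 ≈ 0.88296.

0.88296


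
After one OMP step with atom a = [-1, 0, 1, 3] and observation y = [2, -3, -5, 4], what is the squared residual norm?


a^T a = 11.
a^T y = 5.
coeff = 5/11 = 5/11.
||r||^2 = 569/11.

569/11


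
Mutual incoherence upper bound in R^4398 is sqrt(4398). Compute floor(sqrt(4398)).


66^2 = 4356 <= 4398 < 4489 = 67^2, so 66 <= sqrt(4398) < 67.
floor(sqrt(4398)) = 66.

66


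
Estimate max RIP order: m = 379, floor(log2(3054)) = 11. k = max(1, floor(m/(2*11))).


floor(log2(3054)) = 11.
2*11 = 22.
m/(2*floor(log2(n))) = 379/22 ≈ 17.2273.
floor = 17.
k = max(1, 17) = 17.

17


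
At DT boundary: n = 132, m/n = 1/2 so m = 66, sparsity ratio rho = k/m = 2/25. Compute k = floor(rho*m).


m = 1/2*132 = 66.
rho = 2/25.
rho*m = 2/25*66 = 5.28.
k = floor(5.28) = 5.

5


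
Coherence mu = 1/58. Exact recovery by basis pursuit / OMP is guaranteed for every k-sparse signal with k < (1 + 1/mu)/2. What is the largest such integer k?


1/mu = 58.
1 + 1/mu = 59.
(1 + 1/mu)/2 = 29.5 is not an integer, so k_max = floor(29.5) = 29.

29


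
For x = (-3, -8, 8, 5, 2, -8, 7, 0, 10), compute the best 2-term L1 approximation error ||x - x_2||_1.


Sorted |x_i| descending: [10, 8, 8, 8, 7, 5, 3, 2, 0]
Keep top 2: [10, 8]
Tail entries: [8, 8, 7, 5, 3, 2, 0]
L1 error = sum of tail = 33.

33


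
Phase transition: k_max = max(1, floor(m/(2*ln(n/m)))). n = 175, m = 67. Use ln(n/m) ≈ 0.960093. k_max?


n/m = 175/67.
ln(n/m) ≈ 0.960093.
2*ln(n/m) ≈ 1.920186.
m/(2*ln(n/m)) ≈ 67/1.920186 ≈ 34.8925.
floor = 34.
k_max = max(1, 34) = 34.

34


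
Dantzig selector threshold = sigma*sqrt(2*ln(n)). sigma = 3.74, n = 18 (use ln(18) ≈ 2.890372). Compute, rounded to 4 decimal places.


ln(18) ≈ 2.890372.
2*ln(n) ≈ 5.780744.
sqrt(2*ln(n)) ≈ sqrt(5.780744) ≈ 2.404318.
threshold ≈ 3.74*2.404318 = 8.99214932 ≈ 8.9921.

8.9921


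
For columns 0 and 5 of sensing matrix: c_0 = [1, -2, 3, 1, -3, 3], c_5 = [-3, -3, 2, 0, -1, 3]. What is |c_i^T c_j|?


Inner product: 1*-3 + -2*-3 + 3*2 + 1*0 + -3*-1 + 3*3
Products: [-3, 6, 6, 0, 3, 9]
Sum = 21.
|dot| = 21.

21


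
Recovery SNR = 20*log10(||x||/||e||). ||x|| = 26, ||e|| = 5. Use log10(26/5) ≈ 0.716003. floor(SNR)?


||x||/||e|| = 26/5.
log10(26/5) ≈ 0.716003.
20*log10(||x||/||e||) ≈ 20*0.716003 = 14.32006.
floor(14.32006) = 14.

14


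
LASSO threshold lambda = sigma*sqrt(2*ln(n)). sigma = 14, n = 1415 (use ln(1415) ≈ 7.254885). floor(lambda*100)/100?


ln(1415) ≈ 7.254885.
2*ln(n) ≈ 14.50977.
sqrt(2*ln(n)) ≈ sqrt(14.50977) ≈ 3.809169.
lambda ≈ 14*3.809169 = 53.328366.
floor(lambda*100)/100 = 53.32.

53.32


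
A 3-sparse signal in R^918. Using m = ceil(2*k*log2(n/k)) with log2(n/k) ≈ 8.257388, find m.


log2(n/k) = log2(918/3) ≈ 8.257388.
2*k*log2(n/k) ≈ 2*3*8.257388 = 49.544328.
m = ceil(49.544328) = 50.

50


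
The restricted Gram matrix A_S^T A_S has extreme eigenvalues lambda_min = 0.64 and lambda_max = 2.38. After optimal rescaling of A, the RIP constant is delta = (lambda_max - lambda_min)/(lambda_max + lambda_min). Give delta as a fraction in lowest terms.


lambda_max - lambda_min = 2.38 - 0.64 = 1.74.
lambda_max + lambda_min = 2.38 + 0.64 = 3.02.
delta = 1.74/3.02 = 174/302 = 87/151.

87/151


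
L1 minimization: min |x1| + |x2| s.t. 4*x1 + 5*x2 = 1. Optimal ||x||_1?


Axis intercepts:
  x1 = 1/4, x2 = 0: L1 = 1/4
  x1 = 0, x2 = 1/5: L1 = 1/5
x* = (0, 1/5)
||x*||_1 = 1/5.

1/5


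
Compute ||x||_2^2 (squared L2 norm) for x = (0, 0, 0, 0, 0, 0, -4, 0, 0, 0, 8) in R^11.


Non-zero entries: [(6, -4), (10, 8)]
Squares: [16, 64]
||x||_2^2 = sum = 80.

80


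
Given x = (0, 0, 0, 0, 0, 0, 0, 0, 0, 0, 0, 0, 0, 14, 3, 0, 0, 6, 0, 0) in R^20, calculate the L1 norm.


Non-zero entries: [(13, 14), (14, 3), (17, 6)]
Absolute values: [14, 3, 6]
||x||_1 = sum = 23.

23


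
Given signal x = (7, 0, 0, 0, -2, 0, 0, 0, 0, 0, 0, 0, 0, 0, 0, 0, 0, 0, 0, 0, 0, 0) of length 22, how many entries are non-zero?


Non-zero positions: [0, 4].
Sparsity = 2.

2


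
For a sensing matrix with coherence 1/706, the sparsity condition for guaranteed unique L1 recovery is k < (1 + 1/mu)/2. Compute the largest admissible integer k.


1/mu = 706.
1 + 1/mu = 707.
(1 + 1/mu)/2 = 353.5 is not an integer, so k_max = floor(353.5) = 353.

353


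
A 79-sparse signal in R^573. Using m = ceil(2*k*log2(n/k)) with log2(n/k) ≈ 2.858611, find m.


log2(n/k) = log2(573/79) ≈ 2.858611.
2*k*log2(n/k) ≈ 2*79*2.858611 = 451.660538.
m = ceil(451.660538) = 452.

452


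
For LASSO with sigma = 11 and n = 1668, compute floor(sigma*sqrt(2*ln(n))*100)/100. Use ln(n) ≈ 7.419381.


ln(1668) ≈ 7.419381.
2*ln(n) ≈ 14.838762.
sqrt(2*ln(n)) ≈ sqrt(14.838762) ≈ 3.852111.
lambda ≈ 11*3.852111 = 42.373221.
floor(lambda*100)/100 = 42.37.

42.37


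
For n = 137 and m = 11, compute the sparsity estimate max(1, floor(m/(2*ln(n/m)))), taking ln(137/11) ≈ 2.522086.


n/m = 137/11.
ln(n/m) ≈ 2.522086.
2*ln(n/m) ≈ 5.044172.
m/(2*ln(n/m)) ≈ 11/5.044172 ≈ 2.1807.
floor = 2.
k_max = max(1, 2) = 2.

2


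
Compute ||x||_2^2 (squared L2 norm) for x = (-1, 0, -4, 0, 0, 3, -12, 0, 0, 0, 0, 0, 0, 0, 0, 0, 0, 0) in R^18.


Non-zero entries: [(0, -1), (2, -4), (5, 3), (6, -12)]
Squares: [1, 16, 9, 144]
||x||_2^2 = sum = 170.

170


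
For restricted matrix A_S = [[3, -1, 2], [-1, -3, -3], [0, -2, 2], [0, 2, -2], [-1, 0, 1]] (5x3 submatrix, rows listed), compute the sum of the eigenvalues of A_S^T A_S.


Sum of eigenvalues of A_S^T A_S = trace(A_S^T A_S) = sum of squared column norms of A_S.
A_S^T A_S diagonal: [11, 18, 22].
trace = 11 + 18 + 22 = 51.

51


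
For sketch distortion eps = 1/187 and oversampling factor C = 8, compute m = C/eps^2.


1/eps = 187.
(1/eps)^2 = 34969.
m = 8*34969 = 279752.

279752


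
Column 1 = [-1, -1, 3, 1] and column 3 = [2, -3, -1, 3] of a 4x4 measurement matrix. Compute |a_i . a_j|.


Inner product: -1*2 + -1*-3 + 3*-1 + 1*3
Products: [-2, 3, -3, 3]
Sum = 1.
|dot| = 1.

1


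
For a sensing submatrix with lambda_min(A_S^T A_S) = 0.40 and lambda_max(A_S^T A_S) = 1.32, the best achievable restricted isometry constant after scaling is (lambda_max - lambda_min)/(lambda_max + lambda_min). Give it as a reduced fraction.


lambda_max - lambda_min = 1.32 - 0.40 = 0.92.
lambda_max + lambda_min = 1.32 + 0.40 = 1.72.
delta = 0.92/1.72 = 92/172 = 23/43.

23/43


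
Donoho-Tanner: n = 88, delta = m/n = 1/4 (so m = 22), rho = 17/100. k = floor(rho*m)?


m = 1/4*88 = 22.
rho = 17/100.
rho*m = 17/100*22 = 3.74.
k = floor(3.74) = 3.

3


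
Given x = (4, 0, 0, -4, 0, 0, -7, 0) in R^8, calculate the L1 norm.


Non-zero entries: [(0, 4), (3, -4), (6, -7)]
Absolute values: [4, 4, 7]
||x||_1 = sum = 15.

15


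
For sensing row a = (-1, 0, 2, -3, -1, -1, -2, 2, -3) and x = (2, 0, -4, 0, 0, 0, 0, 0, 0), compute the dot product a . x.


Non-zero terms: ['-1*2', '2*-4']
Products: [-2, -8]
y = sum = -10.

-10


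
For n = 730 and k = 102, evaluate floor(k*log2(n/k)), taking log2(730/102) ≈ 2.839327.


log2(n/k) = log2(730/102) ≈ 2.839327.
k*log2(n/k) ≈ 102*2.839327 = 289.611354.
floor(289.611354) = 289.

289


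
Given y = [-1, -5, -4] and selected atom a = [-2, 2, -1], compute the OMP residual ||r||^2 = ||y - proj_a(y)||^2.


a^T a = 9.
a^T y = -4.
coeff = -4/9 = -4/9.
||r||^2 = 362/9.

362/9


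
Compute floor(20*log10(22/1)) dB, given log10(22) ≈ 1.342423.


||x||/||e|| = 22/1 = 22.
log10(22) ≈ 1.342423.
20*log10(||x||/||e||) ≈ 20*1.342423 = 26.84846.
floor(26.84846) = 26.

26


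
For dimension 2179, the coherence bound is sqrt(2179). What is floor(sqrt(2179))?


46^2 = 2116 <= 2179 < 2209 = 47^2, so 46 <= sqrt(2179) < 47.
floor(sqrt(2179)) = 46.

46


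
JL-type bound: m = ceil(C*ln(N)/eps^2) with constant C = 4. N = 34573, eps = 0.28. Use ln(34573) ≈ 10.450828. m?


ln(34573) ≈ 10.450828.
eps^2 = 0.28^2 = 0.0784.
C*ln(N)/eps^2 ≈ 4*10.450828/0.0784 ≈ 533.2055.
m = ceil(533.2055) = 534.

534


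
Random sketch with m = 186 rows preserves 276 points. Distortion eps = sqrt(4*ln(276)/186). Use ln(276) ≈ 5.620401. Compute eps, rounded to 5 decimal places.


ln(276) ≈ 5.620401.
4*ln(N)/m ≈ 4*5.620401/186 ≈ 0.12086884.
eps = sqrt(0.12086884) ≈ 0.347662 ≈ 0.34766.

0.34766


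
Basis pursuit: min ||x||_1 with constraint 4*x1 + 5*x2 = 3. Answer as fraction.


Axis intercepts:
  x1 = 3/4, x2 = 0: L1 = 3/4
  x1 = 0, x2 = 3/5: L1 = 3/5
x* = (0, 3/5)
||x*||_1 = 3/5.

3/5


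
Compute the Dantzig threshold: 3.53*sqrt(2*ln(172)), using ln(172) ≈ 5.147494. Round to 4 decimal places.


ln(172) ≈ 5.147494.
2*ln(n) ≈ 10.294988.
sqrt(2*ln(n)) ≈ sqrt(10.294988) ≈ 3.20858.
threshold ≈ 3.53*3.20858 = 11.3262874 ≈ 11.3263.

11.3263


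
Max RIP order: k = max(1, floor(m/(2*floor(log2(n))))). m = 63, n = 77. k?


floor(log2(77)) = 6.
2*6 = 12.
m/(2*floor(log2(n))) = 63/12 ≈ 5.25.
floor = 5.
k = max(1, 5) = 5.

5


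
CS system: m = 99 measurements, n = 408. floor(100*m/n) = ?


100*m/n = 100*99/408 ≈ 24.2647.
floor = 24.

24


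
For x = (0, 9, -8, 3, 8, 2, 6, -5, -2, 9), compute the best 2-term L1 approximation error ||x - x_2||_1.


Sorted |x_i| descending: [9, 9, 8, 8, 6, 5, 3, 2, 2, 0]
Keep top 2: [9, 9]
Tail entries: [8, 8, 6, 5, 3, 2, 2, 0]
L1 error = sum of tail = 34.

34


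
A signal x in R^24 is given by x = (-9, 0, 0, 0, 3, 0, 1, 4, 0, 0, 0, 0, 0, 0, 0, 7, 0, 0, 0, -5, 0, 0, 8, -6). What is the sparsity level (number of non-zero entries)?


Non-zero positions: [0, 4, 6, 7, 15, 19, 22, 23].
Sparsity = 8.

8


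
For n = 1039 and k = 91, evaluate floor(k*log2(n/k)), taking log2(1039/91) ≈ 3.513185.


log2(n/k) = log2(1039/91) ≈ 3.513185.
k*log2(n/k) ≈ 91*3.513185 = 319.699835.
floor(319.699835) = 319.

319


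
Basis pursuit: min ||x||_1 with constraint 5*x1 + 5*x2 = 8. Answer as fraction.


Axis intercepts:
  x1 = 8/5, x2 = 0: L1 = 8/5
  x1 = 0, x2 = 8/5: L1 = 8/5
x* = (8/5, 0)
||x*||_1 = 8/5.

8/5


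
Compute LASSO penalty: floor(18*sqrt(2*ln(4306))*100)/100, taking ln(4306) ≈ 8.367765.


ln(4306) ≈ 8.367765.
2*ln(n) ≈ 16.73553.
sqrt(2*ln(n)) ≈ sqrt(16.73553) ≈ 4.090908.
lambda ≈ 18*4.090908 = 73.636344.
floor(lambda*100)/100 = 73.63.

73.63


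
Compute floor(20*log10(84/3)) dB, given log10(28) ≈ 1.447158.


||x||/||e|| = 84/3 = 28.
log10(28) ≈ 1.447158.
20*log10(||x||/||e||) ≈ 20*1.447158 = 28.94316.
floor(28.94316) = 28.

28


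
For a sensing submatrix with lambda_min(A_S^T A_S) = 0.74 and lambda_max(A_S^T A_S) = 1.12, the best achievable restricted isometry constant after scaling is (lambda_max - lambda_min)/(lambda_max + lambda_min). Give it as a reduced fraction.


lambda_max - lambda_min = 1.12 - 0.74 = 0.38.
lambda_max + lambda_min = 1.12 + 0.74 = 1.86.
delta = 0.38/1.86 = 38/186 = 19/93.

19/93


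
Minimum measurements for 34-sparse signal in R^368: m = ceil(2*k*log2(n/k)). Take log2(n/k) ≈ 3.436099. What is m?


log2(n/k) = log2(368/34) ≈ 3.436099.
2*k*log2(n/k) ≈ 2*34*3.436099 = 233.654732.
m = ceil(233.654732) = 234.

234


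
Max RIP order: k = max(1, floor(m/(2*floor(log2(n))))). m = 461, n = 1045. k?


floor(log2(1045)) = 10.
2*10 = 20.
m/(2*floor(log2(n))) = 461/20 ≈ 23.05.
floor = 23.
k = max(1, 23) = 23.

23


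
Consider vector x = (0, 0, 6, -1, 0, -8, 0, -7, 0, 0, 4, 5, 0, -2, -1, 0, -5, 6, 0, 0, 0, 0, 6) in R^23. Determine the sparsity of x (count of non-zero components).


Non-zero positions: [2, 3, 5, 7, 10, 11, 13, 14, 16, 17, 22].
Sparsity = 11.

11


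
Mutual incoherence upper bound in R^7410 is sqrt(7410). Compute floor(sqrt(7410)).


86^2 = 7396 <= 7410 < 7569 = 87^2, so 86 <= sqrt(7410) < 87.
floor(sqrt(7410)) = 86.

86


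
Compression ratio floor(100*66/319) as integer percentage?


100*m/n = 100*66/319 ≈ 20.6897.
floor = 20.

20


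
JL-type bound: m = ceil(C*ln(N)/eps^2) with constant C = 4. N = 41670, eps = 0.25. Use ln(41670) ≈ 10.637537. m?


ln(41670) ≈ 10.637537.
eps^2 = 0.25^2 = 0.0625.
C*ln(N)/eps^2 ≈ 4*10.637537/0.0625 ≈ 680.8024.
m = ceil(680.8024) = 681.

681


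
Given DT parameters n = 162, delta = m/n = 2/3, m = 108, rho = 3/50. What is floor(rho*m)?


m = 2/3*162 = 108.
rho = 3/50.
rho*m = 3/50*108 = 6.48.
k = floor(6.48) = 6.

6


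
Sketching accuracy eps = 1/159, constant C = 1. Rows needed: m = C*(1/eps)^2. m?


1/eps = 159.
(1/eps)^2 = 25281.
m = 1*25281 = 25281.

25281


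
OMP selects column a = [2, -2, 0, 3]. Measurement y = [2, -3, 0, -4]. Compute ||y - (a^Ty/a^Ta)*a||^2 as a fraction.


a^T a = 17.
a^T y = -2.
coeff = -2/17 = -2/17.
||r||^2 = 489/17.

489/17


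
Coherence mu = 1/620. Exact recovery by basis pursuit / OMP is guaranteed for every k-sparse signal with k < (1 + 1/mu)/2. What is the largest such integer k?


1/mu = 620.
1 + 1/mu = 621.
(1 + 1/mu)/2 = 310.5 is not an integer, so k_max = floor(310.5) = 310.

310


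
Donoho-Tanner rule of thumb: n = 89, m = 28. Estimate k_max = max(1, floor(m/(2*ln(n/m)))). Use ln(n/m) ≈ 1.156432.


n/m = 89/28.
ln(n/m) ≈ 1.156432.
2*ln(n/m) ≈ 2.312864.
m/(2*ln(n/m)) ≈ 28/2.312864 ≈ 12.1062.
floor = 12.
k_max = max(1, 12) = 12.

12


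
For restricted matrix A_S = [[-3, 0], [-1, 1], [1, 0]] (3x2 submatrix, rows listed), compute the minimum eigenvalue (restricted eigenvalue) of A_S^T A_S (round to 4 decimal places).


A_S^T A_S = [[11, -1], [-1, 1]].
trace = 12.
det = 10.
disc = trace^2 - 4*det = 144 - 4*10 = 104.
sqrt(104) ≈ 10.198039.
lam_min = (12 - sqrt(104))/2 ≈ (12 - 10.198039)/2 = 0.9009805 ≈ 0.9010.

0.9010


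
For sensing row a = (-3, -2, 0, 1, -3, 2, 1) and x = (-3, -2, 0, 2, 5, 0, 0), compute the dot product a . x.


Non-zero terms: ['-3*-3', '-2*-2', '1*2', '-3*5']
Products: [9, 4, 2, -15]
y = sum = 0.

0


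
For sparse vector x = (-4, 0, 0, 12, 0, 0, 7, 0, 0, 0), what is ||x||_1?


Non-zero entries: [(0, -4), (3, 12), (6, 7)]
Absolute values: [4, 12, 7]
||x||_1 = sum = 23.

23


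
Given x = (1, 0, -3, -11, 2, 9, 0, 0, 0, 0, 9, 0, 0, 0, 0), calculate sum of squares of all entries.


Non-zero entries: [(0, 1), (2, -3), (3, -11), (4, 2), (5, 9), (10, 9)]
Squares: [1, 9, 121, 4, 81, 81]
||x||_2^2 = sum = 297.

297


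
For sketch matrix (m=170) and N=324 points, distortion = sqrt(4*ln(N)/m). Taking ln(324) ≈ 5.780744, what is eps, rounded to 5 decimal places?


ln(324) ≈ 5.780744.
4*ln(N)/m ≈ 4*5.780744/170 ≈ 0.13601751.
eps = sqrt(0.13601751) ≈ 0.3688055 ≈ 0.36881.

0.36881


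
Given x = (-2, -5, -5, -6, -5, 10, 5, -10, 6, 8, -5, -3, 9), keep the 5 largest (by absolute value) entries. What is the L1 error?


Sorted |x_i| descending: [10, 10, 9, 8, 6, 6, 5, 5, 5, 5, 5, 3, 2]
Keep top 5: [10, 10, 9, 8, 6]
Tail entries: [6, 5, 5, 5, 5, 5, 3, 2]
L1 error = sum of tail = 36.

36
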